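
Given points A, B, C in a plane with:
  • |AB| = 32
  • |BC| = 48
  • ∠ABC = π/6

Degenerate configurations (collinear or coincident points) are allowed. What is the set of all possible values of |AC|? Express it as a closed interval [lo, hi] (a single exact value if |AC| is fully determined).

|AC| = 16·√(13 - 6·√(3))  (≈ 25.8374)

|AB| ∈ {32}
|BC| ∈ {48}
|AC| ∈ {16·√(13 - 6·√(3))}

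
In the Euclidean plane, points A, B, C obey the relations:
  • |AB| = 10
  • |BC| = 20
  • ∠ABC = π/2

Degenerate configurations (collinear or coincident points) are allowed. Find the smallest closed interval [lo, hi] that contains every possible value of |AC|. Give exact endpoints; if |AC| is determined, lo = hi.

|AB| ∈ {10}
|BC| ∈ {20}
|AC| ∈ {10·√(5)}

|AC| = 10·√(5)  (≈ 22.3607)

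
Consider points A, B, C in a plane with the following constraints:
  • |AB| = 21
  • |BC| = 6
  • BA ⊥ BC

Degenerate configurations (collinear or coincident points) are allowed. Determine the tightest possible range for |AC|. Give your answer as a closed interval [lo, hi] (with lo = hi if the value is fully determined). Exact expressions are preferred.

|AC| = 3·√(53)  (≈ 21.8403)

|AB| ∈ {21}
|BC| ∈ {6}
|AC| ∈ {3·√(53)}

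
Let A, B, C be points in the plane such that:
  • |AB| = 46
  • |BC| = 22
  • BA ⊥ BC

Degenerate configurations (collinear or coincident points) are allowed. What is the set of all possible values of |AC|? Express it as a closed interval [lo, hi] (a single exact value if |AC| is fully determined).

|AB| ∈ {46}
|BC| ∈ {22}
|AC| ∈ {10·√(26)}

|AC| = 10·√(26)  (≈ 50.9902)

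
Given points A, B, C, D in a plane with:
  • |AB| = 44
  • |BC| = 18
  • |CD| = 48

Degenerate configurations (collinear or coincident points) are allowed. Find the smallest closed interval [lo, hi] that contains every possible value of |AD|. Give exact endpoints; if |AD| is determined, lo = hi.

|AD| ∈ [0, 110]  (≈ [0.0000, 110.0000])

|AB| ∈ {44}
|BC| ∈ {18}
|CD| ∈ {48}
|AC| ∈ [26, 62]
|BD| ∈ [30, 66]
|AD| ∈ [0, 110]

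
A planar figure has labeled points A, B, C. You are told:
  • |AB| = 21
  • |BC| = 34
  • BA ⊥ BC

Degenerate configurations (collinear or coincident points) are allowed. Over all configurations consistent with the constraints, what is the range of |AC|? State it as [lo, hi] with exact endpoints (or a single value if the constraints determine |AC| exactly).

|AB| ∈ {21}
|BC| ∈ {34}
|AC| ∈ {√(1597)}

|AC| = √(1597)  (≈ 39.9625)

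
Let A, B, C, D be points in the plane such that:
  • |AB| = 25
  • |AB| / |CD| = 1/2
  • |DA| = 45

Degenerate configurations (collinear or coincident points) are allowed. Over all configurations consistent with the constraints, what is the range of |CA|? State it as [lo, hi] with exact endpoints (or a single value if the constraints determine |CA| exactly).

|AB| ∈ {25}
|AD| ∈ {45}
|CD| ∈ {50}
|BD| ∈ [20, 70]
|AC| ∈ [5, 95]
|BC| ∈ [0, 120]

|CA| ∈ [5, 95]  (≈ [5.0000, 95.0000])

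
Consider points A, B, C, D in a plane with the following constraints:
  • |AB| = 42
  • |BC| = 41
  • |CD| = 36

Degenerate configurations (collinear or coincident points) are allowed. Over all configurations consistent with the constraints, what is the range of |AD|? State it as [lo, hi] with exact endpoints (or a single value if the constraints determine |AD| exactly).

|AB| ∈ {42}
|BC| ∈ {41}
|CD| ∈ {36}
|AC| ∈ [1, 83]
|BD| ∈ [5, 77]
|AD| ∈ [0, 119]

|AD| ∈ [0, 119]  (≈ [0.0000, 119.0000])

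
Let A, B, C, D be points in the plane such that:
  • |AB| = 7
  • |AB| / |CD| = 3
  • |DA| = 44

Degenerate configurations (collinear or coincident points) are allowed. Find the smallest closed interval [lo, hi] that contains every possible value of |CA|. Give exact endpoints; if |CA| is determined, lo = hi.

|CA| ∈ [125/3, 139/3]  (≈ [41.6667, 46.3333])

|AB| ∈ {7}
|AD| ∈ {44}
|CD| ∈ {7/3}
|BD| ∈ [37, 51]
|AC| ∈ [125/3, 139/3]
|BC| ∈ [104/3, 160/3]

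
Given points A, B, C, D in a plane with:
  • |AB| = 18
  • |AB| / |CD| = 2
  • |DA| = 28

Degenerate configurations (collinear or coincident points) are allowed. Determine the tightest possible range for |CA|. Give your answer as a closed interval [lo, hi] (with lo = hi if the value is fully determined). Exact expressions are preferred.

|CA| ∈ [19, 37]  (≈ [19.0000, 37.0000])

|AB| ∈ {18}
|AD| ∈ {28}
|CD| ∈ {9}
|BD| ∈ [10, 46]
|AC| ∈ [19, 37]
|BC| ∈ [1, 55]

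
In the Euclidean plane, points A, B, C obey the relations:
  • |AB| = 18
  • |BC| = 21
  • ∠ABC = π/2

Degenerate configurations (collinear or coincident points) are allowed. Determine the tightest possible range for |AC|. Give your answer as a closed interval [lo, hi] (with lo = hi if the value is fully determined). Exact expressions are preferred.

|AC| = 3·√(85)  (≈ 27.6586)

|AB| ∈ {18}
|BC| ∈ {21}
|AC| ∈ {3·√(85)}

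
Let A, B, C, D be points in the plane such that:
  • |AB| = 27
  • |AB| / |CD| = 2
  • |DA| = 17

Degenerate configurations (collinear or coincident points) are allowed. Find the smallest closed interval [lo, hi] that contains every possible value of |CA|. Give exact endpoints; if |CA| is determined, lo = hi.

|AB| ∈ {27}
|AD| ∈ {17}
|CD| ∈ {27/2}
|BD| ∈ [10, 44]
|AC| ∈ [7/2, 61/2]
|BC| ∈ [0, 115/2]

|CA| ∈ [7/2, 61/2]  (≈ [3.5000, 30.5000])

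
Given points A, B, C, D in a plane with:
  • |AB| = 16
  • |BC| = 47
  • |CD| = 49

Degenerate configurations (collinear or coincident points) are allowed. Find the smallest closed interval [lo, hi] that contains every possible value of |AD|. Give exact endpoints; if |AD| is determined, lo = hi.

|AB| ∈ {16}
|BC| ∈ {47}
|CD| ∈ {49}
|AC| ∈ [31, 63]
|BD| ∈ [2, 96]
|AD| ∈ [0, 112]

|AD| ∈ [0, 112]  (≈ [0.0000, 112.0000])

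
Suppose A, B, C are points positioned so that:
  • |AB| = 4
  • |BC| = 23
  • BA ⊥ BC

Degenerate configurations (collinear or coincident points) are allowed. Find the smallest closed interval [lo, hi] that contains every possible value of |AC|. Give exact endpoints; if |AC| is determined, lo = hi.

|AB| ∈ {4}
|BC| ∈ {23}
|AC| ∈ {√(545)}

|AC| = √(545)  (≈ 23.3452)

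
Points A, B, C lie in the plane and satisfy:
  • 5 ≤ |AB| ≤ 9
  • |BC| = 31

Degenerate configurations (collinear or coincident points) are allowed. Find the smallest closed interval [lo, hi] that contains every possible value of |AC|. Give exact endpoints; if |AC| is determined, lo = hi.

|AB| ∈ [5, 9]
|BC| ∈ {31}
|AC| ∈ [22, 40]

|AC| ∈ [22, 40]  (≈ [22.0000, 40.0000])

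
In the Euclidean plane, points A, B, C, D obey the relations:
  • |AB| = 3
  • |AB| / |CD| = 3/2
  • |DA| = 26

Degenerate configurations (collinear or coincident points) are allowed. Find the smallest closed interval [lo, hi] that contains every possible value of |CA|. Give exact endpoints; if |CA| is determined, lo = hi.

|CA| ∈ [24, 28]  (≈ [24.0000, 28.0000])

|AB| ∈ {3}
|AD| ∈ {26}
|CD| ∈ {2}
|BD| ∈ [23, 29]
|AC| ∈ [24, 28]
|BC| ∈ [21, 31]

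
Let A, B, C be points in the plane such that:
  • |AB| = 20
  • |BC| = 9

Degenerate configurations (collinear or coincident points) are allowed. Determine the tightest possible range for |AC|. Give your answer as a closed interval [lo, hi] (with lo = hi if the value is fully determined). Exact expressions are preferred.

|AC| ∈ [11, 29]  (≈ [11.0000, 29.0000])

|AB| ∈ {20}
|BC| ∈ {9}
|AC| ∈ [11, 29]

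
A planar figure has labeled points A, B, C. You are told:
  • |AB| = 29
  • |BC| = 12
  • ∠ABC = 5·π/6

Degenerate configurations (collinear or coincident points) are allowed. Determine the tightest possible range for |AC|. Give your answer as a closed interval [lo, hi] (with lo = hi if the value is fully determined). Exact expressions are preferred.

|AB| ∈ {29}
|BC| ∈ {12}
|AC| ∈ {√(348·√(3) + 985)}

|AC| = √(348·√(3) + 985)  (≈ 39.8466)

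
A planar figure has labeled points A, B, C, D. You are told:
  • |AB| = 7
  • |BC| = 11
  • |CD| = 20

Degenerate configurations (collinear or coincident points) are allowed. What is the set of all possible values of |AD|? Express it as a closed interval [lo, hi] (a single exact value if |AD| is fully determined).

|AD| ∈ [2, 38]  (≈ [2.0000, 38.0000])

|AB| ∈ {7}
|BC| ∈ {11}
|CD| ∈ {20}
|AC| ∈ [4, 18]
|BD| ∈ [9, 31]
|AD| ∈ [2, 38]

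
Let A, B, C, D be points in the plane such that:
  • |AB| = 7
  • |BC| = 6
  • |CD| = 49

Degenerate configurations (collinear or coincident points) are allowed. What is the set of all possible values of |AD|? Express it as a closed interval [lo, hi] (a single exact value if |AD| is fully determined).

|AD| ∈ [36, 62]  (≈ [36.0000, 62.0000])

|AB| ∈ {7}
|BC| ∈ {6}
|CD| ∈ {49}
|AC| ∈ [1, 13]
|BD| ∈ [43, 55]
|AD| ∈ [36, 62]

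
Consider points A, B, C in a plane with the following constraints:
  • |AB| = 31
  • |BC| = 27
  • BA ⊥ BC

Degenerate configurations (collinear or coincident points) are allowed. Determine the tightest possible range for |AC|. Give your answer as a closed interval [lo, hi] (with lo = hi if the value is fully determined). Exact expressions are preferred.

|AB| ∈ {31}
|BC| ∈ {27}
|AC| ∈ {13·√(10)}

|AC| = 13·√(10)  (≈ 41.1096)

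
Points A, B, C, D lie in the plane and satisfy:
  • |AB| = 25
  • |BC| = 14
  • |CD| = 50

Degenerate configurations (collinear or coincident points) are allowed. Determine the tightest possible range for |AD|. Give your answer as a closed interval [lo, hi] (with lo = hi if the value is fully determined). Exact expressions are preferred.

|AB| ∈ {25}
|BC| ∈ {14}
|CD| ∈ {50}
|AC| ∈ [11, 39]
|BD| ∈ [36, 64]
|AD| ∈ [11, 89]

|AD| ∈ [11, 89]  (≈ [11.0000, 89.0000])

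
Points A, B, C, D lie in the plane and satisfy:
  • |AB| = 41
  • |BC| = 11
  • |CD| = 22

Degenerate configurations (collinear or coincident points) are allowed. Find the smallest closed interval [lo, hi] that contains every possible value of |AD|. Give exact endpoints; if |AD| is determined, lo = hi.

|AB| ∈ {41}
|BC| ∈ {11}
|CD| ∈ {22}
|AC| ∈ [30, 52]
|BD| ∈ [11, 33]
|AD| ∈ [8, 74]

|AD| ∈ [8, 74]  (≈ [8.0000, 74.0000])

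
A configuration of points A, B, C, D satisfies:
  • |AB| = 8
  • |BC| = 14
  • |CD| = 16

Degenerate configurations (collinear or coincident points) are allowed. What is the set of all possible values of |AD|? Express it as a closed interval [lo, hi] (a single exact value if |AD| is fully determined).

|AD| ∈ [0, 38]  (≈ [0.0000, 38.0000])

|AB| ∈ {8}
|BC| ∈ {14}
|CD| ∈ {16}
|AC| ∈ [6, 22]
|BD| ∈ [2, 30]
|AD| ∈ [0, 38]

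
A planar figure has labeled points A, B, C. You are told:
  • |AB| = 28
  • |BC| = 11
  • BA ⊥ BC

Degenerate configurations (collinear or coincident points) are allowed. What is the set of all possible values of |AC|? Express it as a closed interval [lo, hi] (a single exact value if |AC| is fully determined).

|AB| ∈ {28}
|BC| ∈ {11}
|AC| ∈ {√(905)}

|AC| = √(905)  (≈ 30.0832)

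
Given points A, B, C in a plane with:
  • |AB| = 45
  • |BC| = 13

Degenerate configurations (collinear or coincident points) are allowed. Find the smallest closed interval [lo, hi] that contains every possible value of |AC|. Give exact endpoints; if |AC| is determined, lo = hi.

|AC| ∈ [32, 58]  (≈ [32.0000, 58.0000])

|AB| ∈ {45}
|BC| ∈ {13}
|AC| ∈ [32, 58]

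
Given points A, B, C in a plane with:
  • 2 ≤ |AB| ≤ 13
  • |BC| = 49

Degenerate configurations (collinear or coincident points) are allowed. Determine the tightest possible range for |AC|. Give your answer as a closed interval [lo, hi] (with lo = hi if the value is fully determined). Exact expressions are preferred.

|AC| ∈ [36, 62]  (≈ [36.0000, 62.0000])

|AB| ∈ [2, 13]
|BC| ∈ {49}
|AC| ∈ [36, 62]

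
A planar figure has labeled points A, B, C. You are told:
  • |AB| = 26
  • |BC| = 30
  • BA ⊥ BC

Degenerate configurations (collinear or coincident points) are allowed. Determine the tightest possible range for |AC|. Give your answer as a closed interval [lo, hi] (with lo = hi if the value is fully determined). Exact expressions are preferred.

|AB| ∈ {26}
|BC| ∈ {30}
|AC| ∈ {2·√(394)}

|AC| = 2·√(394)  (≈ 39.6989)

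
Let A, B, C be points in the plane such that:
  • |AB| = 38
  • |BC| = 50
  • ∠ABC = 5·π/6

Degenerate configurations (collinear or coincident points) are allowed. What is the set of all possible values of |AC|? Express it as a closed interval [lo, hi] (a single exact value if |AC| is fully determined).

|AB| ∈ {38}
|BC| ∈ {50}
|AC| ∈ {2·√(475·√(3) + 986)}

|AC| = 2·√(475·√(3) + 986)  (≈ 85.0582)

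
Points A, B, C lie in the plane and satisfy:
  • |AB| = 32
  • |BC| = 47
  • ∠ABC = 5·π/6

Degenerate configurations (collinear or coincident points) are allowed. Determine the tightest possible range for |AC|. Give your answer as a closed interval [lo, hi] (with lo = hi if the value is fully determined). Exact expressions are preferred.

|AB| ∈ {32}
|BC| ∈ {47}
|AC| ∈ {√(1504·√(3) + 3233)}

|AC| = √(1504·√(3) + 3233)  (≈ 76.4068)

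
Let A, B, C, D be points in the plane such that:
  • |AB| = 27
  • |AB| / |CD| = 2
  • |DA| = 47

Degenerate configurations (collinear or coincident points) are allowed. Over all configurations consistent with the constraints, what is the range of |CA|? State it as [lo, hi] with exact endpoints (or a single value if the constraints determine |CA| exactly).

|AB| ∈ {27}
|AD| ∈ {47}
|CD| ∈ {27/2}
|BD| ∈ [20, 74]
|AC| ∈ [67/2, 121/2]
|BC| ∈ [13/2, 175/2]

|CA| ∈ [67/2, 121/2]  (≈ [33.5000, 60.5000])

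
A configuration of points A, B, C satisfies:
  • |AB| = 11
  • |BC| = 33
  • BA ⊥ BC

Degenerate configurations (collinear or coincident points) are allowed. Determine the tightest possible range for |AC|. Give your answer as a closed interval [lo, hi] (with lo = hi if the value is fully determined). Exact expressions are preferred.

|AB| ∈ {11}
|BC| ∈ {33}
|AC| ∈ {11·√(10)}

|AC| = 11·√(10)  (≈ 34.7851)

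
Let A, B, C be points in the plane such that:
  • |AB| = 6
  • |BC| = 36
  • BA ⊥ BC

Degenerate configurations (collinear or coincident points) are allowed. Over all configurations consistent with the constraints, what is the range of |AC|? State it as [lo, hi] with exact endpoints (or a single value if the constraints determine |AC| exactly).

|AC| = 6·√(37)  (≈ 36.4966)

|AB| ∈ {6}
|BC| ∈ {36}
|AC| ∈ {6·√(37)}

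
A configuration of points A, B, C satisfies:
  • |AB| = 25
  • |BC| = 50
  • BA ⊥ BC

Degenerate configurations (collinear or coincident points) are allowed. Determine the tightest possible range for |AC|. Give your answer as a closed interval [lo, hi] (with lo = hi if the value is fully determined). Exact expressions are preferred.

|AB| ∈ {25}
|BC| ∈ {50}
|AC| ∈ {25·√(5)}

|AC| = 25·√(5)  (≈ 55.9017)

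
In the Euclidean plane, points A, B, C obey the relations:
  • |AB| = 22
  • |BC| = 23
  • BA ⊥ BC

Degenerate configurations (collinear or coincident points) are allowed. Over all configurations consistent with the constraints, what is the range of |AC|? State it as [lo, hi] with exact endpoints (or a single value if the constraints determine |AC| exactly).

|AB| ∈ {22}
|BC| ∈ {23}
|AC| ∈ {√(1013)}

|AC| = √(1013)  (≈ 31.8277)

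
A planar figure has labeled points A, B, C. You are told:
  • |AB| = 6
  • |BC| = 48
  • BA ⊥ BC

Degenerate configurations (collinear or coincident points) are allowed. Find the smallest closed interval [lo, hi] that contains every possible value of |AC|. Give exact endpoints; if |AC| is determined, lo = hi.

|AC| = 6·√(65)  (≈ 48.3735)

|AB| ∈ {6}
|BC| ∈ {48}
|AC| ∈ {6·√(65)}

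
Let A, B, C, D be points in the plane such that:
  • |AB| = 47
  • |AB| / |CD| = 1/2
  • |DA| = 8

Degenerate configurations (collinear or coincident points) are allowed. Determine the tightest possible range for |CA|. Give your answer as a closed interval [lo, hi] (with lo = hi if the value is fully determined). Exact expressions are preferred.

|AB| ∈ {47}
|AD| ∈ {8}
|CD| ∈ {94}
|BD| ∈ [39, 55]
|AC| ∈ [86, 102]
|BC| ∈ [39, 149]

|CA| ∈ [86, 102]  (≈ [86.0000, 102.0000])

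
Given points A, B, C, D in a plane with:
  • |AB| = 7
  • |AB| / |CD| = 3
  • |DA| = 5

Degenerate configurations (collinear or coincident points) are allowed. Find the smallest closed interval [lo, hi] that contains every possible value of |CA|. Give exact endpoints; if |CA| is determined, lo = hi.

|AB| ∈ {7}
|AD| ∈ {5}
|CD| ∈ {7/3}
|BD| ∈ [2, 12]
|AC| ∈ [8/3, 22/3]
|BC| ∈ [0, 43/3]

|CA| ∈ [8/3, 22/3]  (≈ [2.6667, 7.3333])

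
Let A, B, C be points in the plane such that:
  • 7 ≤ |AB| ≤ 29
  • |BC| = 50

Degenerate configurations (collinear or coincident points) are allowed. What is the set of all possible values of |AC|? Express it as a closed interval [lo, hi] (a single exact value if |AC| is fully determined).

|AC| ∈ [21, 79]  (≈ [21.0000, 79.0000])

|AB| ∈ [7, 29]
|BC| ∈ {50}
|AC| ∈ [21, 79]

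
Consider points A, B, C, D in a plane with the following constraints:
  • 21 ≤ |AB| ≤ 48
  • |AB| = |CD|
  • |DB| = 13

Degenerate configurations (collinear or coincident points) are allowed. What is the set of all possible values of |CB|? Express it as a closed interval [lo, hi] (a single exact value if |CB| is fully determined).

|CB| ∈ [8, 61]  (≈ [8.0000, 61.0000])

|AB| ∈ [21, 48]
|BD| ∈ {13}
|CD| ∈ [21, 48]
|AD| ∈ [8, 61]
|BC| ∈ [8, 61]
|AC| ∈ [0, 109]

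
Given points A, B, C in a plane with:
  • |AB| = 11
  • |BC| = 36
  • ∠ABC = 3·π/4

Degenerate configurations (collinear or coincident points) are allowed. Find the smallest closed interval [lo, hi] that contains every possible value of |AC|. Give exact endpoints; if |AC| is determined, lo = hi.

|AB| ∈ {11}
|BC| ∈ {36}
|AC| ∈ {√(396·√(2) + 1417)}

|AC| = √(396·√(2) + 1417)  (≈ 44.4638)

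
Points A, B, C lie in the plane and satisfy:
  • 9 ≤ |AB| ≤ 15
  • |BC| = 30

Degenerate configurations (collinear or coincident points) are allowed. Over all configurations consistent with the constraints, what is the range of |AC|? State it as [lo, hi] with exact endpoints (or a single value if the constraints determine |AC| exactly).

|AC| ∈ [15, 45]  (≈ [15.0000, 45.0000])

|AB| ∈ [9, 15]
|BC| ∈ {30}
|AC| ∈ [15, 45]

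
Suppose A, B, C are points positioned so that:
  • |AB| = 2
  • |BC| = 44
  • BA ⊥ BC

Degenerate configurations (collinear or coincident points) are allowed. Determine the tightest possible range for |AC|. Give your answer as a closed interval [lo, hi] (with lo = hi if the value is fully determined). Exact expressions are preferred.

|AB| ∈ {2}
|BC| ∈ {44}
|AC| ∈ {2·√(485)}

|AC| = 2·√(485)  (≈ 44.0454)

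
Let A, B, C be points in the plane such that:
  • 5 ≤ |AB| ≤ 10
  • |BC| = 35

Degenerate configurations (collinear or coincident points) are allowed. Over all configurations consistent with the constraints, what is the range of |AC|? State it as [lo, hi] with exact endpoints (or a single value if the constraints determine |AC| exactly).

|AC| ∈ [25, 45]  (≈ [25.0000, 45.0000])

|AB| ∈ [5, 10]
|BC| ∈ {35}
|AC| ∈ [25, 45]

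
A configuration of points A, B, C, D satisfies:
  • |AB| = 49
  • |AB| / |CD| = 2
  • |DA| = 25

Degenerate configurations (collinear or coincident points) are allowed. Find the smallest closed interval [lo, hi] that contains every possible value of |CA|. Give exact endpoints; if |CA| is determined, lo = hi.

|AB| ∈ {49}
|AD| ∈ {25}
|CD| ∈ {49/2}
|BD| ∈ [24, 74]
|AC| ∈ [1/2, 99/2]
|BC| ∈ [0, 197/2]

|CA| ∈ [1/2, 99/2]  (≈ [0.5000, 49.5000])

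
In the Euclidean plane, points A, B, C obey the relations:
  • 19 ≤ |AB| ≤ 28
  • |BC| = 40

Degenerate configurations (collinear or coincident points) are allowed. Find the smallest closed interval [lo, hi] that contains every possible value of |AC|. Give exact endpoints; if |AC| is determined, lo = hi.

|AC| ∈ [12, 68]  (≈ [12.0000, 68.0000])

|AB| ∈ [19, 28]
|BC| ∈ {40}
|AC| ∈ [12, 68]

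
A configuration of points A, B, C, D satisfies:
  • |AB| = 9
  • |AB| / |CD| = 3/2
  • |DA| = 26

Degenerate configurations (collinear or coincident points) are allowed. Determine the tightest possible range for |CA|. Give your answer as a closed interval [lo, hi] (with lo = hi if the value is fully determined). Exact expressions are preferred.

|AB| ∈ {9}
|AD| ∈ {26}
|CD| ∈ {6}
|BD| ∈ [17, 35]
|AC| ∈ [20, 32]
|BC| ∈ [11, 41]

|CA| ∈ [20, 32]  (≈ [20.0000, 32.0000])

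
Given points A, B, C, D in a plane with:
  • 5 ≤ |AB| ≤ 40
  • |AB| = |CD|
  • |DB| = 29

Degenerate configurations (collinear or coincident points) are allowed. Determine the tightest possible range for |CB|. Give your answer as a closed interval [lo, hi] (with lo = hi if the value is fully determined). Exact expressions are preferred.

|AB| ∈ [5, 40]
|BD| ∈ {29}
|CD| ∈ [5, 40]
|AD| ∈ [0, 69]
|BC| ∈ [0, 69]
|AC| ∈ [0, 109]

|CB| ∈ [0, 69]  (≈ [0.0000, 69.0000])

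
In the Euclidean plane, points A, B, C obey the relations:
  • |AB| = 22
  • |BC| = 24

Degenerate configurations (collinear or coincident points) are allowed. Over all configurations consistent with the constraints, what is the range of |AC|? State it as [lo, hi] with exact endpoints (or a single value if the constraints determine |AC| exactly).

|AB| ∈ {22}
|BC| ∈ {24}
|AC| ∈ [2, 46]

|AC| ∈ [2, 46]  (≈ [2.0000, 46.0000])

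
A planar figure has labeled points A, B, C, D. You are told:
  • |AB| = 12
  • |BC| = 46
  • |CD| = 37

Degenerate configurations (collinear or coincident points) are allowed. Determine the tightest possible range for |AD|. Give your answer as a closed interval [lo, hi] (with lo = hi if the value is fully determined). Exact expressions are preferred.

|AB| ∈ {12}
|BC| ∈ {46}
|CD| ∈ {37}
|AC| ∈ [34, 58]
|BD| ∈ [9, 83]
|AD| ∈ [0, 95]

|AD| ∈ [0, 95]  (≈ [0.0000, 95.0000])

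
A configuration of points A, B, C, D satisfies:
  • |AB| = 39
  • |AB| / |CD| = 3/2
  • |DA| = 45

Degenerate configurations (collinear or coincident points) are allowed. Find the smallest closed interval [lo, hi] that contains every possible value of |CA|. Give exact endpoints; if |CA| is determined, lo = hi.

|CA| ∈ [19, 71]  (≈ [19.0000, 71.0000])

|AB| ∈ {39}
|AD| ∈ {45}
|CD| ∈ {26}
|BD| ∈ [6, 84]
|AC| ∈ [19, 71]
|BC| ∈ [0, 110]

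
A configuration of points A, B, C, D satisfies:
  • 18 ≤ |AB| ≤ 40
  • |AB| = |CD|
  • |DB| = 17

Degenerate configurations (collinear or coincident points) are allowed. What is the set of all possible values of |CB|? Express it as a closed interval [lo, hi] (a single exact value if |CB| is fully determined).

|CB| ∈ [1, 57]  (≈ [1.0000, 57.0000])

|AB| ∈ [18, 40]
|BD| ∈ {17}
|CD| ∈ [18, 40]
|AD| ∈ [1, 57]
|BC| ∈ [1, 57]
|AC| ∈ [0, 97]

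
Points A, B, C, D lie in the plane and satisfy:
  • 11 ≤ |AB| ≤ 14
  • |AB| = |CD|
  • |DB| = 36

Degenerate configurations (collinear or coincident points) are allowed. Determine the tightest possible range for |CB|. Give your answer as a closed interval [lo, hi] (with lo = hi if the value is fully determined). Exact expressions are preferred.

|AB| ∈ [11, 14]
|BD| ∈ {36}
|CD| ∈ [11, 14]
|AD| ∈ [22, 50]
|BC| ∈ [22, 50]
|AC| ∈ [8, 64]

|CB| ∈ [22, 50]  (≈ [22.0000, 50.0000])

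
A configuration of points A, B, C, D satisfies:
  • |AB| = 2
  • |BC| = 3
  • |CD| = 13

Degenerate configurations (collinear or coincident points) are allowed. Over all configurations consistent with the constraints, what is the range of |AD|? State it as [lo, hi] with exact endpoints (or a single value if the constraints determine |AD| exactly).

|AB| ∈ {2}
|BC| ∈ {3}
|CD| ∈ {13}
|AC| ∈ [1, 5]
|BD| ∈ [10, 16]
|AD| ∈ [8, 18]

|AD| ∈ [8, 18]  (≈ [8.0000, 18.0000])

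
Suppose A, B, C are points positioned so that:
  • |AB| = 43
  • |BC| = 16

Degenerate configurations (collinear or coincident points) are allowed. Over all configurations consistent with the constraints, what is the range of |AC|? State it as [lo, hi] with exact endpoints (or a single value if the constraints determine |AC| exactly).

|AB| ∈ {43}
|BC| ∈ {16}
|AC| ∈ [27, 59]

|AC| ∈ [27, 59]  (≈ [27.0000, 59.0000])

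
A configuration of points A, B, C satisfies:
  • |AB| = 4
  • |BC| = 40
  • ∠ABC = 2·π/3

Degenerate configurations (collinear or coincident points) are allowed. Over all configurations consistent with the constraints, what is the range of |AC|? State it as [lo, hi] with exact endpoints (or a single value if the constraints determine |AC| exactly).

|AC| = 4·√(111)  (≈ 42.1426)

|AB| ∈ {4}
|BC| ∈ {40}
|AC| ∈ {4·√(111)}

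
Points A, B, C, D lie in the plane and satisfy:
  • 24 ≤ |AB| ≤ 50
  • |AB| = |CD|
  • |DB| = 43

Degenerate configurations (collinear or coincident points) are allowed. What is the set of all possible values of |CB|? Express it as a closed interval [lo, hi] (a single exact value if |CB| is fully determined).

|AB| ∈ [24, 50]
|BD| ∈ {43}
|CD| ∈ [24, 50]
|AD| ∈ [0, 93]
|BC| ∈ [0, 93]
|AC| ∈ [0, 143]

|CB| ∈ [0, 93]  (≈ [0.0000, 93.0000])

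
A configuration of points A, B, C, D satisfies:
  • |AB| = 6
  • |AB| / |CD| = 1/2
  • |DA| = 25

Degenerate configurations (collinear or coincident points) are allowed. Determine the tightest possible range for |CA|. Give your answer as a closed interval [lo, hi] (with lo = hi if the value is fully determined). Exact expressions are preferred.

|CA| ∈ [13, 37]  (≈ [13.0000, 37.0000])

|AB| ∈ {6}
|AD| ∈ {25}
|CD| ∈ {12}
|BD| ∈ [19, 31]
|AC| ∈ [13, 37]
|BC| ∈ [7, 43]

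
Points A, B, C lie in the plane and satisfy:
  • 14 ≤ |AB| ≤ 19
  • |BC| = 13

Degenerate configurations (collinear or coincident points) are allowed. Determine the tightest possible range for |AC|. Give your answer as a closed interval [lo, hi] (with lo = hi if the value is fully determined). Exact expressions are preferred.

|AB| ∈ [14, 19]
|BC| ∈ {13}
|AC| ∈ [1, 32]

|AC| ∈ [1, 32]  (≈ [1.0000, 32.0000])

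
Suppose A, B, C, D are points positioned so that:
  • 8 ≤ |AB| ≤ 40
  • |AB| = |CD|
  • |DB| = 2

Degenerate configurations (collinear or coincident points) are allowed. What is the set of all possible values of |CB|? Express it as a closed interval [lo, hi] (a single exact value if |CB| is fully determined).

|CB| ∈ [6, 42]  (≈ [6.0000, 42.0000])

|AB| ∈ [8, 40]
|BD| ∈ {2}
|CD| ∈ [8, 40]
|AD| ∈ [6, 42]
|BC| ∈ [6, 42]
|AC| ∈ [0, 82]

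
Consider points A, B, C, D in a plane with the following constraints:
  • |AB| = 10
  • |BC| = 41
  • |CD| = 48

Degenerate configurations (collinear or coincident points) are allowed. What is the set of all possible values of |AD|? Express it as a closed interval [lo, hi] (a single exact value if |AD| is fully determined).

|AD| ∈ [0, 99]  (≈ [0.0000, 99.0000])

|AB| ∈ {10}
|BC| ∈ {41}
|CD| ∈ {48}
|AC| ∈ [31, 51]
|BD| ∈ [7, 89]
|AD| ∈ [0, 99]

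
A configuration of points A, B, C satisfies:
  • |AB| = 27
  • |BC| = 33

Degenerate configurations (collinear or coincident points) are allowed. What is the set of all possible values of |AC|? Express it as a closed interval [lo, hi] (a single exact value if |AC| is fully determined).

|AB| ∈ {27}
|BC| ∈ {33}
|AC| ∈ [6, 60]

|AC| ∈ [6, 60]  (≈ [6.0000, 60.0000])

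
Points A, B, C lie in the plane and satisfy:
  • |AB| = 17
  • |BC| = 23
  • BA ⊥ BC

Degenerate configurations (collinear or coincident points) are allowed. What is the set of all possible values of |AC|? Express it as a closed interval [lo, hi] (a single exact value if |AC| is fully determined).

|AC| = √(818)  (≈ 28.6007)

|AB| ∈ {17}
|BC| ∈ {23}
|AC| ∈ {√(818)}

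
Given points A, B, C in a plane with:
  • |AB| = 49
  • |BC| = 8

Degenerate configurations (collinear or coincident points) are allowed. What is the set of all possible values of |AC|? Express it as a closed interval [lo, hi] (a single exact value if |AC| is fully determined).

|AB| ∈ {49}
|BC| ∈ {8}
|AC| ∈ [41, 57]

|AC| ∈ [41, 57]  (≈ [41.0000, 57.0000])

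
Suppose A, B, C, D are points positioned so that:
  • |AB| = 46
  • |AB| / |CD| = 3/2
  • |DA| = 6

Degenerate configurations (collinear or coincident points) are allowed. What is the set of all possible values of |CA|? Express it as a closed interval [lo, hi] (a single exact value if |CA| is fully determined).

|CA| ∈ [74/3, 110/3]  (≈ [24.6667, 36.6667])

|AB| ∈ {46}
|AD| ∈ {6}
|CD| ∈ {92/3}
|BD| ∈ [40, 52]
|AC| ∈ [74/3, 110/3]
|BC| ∈ [28/3, 248/3]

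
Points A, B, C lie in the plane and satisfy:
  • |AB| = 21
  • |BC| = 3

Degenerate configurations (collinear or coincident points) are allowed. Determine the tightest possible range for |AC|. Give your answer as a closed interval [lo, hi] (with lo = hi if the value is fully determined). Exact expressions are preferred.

|AB| ∈ {21}
|BC| ∈ {3}
|AC| ∈ [18, 24]

|AC| ∈ [18, 24]  (≈ [18.0000, 24.0000])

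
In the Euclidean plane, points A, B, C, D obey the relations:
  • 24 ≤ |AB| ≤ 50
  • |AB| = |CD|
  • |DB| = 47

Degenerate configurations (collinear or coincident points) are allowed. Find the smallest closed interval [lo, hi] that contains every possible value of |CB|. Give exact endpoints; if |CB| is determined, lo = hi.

|AB| ∈ [24, 50]
|BD| ∈ {47}
|CD| ∈ [24, 50]
|AD| ∈ [0, 97]
|BC| ∈ [0, 97]
|AC| ∈ [0, 147]

|CB| ∈ [0, 97]  (≈ [0.0000, 97.0000])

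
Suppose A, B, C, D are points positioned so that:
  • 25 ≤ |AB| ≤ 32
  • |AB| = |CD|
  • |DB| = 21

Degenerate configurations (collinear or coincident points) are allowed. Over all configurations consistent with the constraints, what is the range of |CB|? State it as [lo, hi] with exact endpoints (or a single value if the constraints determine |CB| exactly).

|AB| ∈ [25, 32]
|BD| ∈ {21}
|CD| ∈ [25, 32]
|AD| ∈ [4, 53]
|BC| ∈ [4, 53]
|AC| ∈ [0, 85]

|CB| ∈ [4, 53]  (≈ [4.0000, 53.0000])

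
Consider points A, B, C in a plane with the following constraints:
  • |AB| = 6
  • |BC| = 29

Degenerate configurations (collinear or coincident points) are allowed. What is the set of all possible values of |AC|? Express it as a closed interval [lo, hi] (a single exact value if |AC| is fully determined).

|AB| ∈ {6}
|BC| ∈ {29}
|AC| ∈ [23, 35]

|AC| ∈ [23, 35]  (≈ [23.0000, 35.0000])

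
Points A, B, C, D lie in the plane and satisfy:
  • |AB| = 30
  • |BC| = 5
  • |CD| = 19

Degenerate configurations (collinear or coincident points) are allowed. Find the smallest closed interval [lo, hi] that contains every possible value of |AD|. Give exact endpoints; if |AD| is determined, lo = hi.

|AD| ∈ [6, 54]  (≈ [6.0000, 54.0000])

|AB| ∈ {30}
|BC| ∈ {5}
|CD| ∈ {19}
|AC| ∈ [25, 35]
|BD| ∈ [14, 24]
|AD| ∈ [6, 54]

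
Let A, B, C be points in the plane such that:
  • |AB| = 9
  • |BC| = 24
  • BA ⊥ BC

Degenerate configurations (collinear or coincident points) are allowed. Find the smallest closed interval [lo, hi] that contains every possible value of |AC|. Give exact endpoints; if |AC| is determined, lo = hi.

|AC| = 3·√(73)  (≈ 25.6320)

|AB| ∈ {9}
|BC| ∈ {24}
|AC| ∈ {3·√(73)}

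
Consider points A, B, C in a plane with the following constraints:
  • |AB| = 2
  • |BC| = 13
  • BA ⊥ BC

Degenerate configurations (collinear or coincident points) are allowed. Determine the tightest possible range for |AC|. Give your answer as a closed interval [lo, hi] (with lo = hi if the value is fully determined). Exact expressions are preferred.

|AB| ∈ {2}
|BC| ∈ {13}
|AC| ∈ {√(173)}

|AC| = √(173)  (≈ 13.1529)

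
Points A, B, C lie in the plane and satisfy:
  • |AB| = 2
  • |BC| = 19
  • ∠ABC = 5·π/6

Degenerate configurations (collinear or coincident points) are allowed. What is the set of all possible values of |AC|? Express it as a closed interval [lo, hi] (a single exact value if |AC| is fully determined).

|AC| = √(38·√(3) + 365)  (≈ 20.7562)

|AB| ∈ {2}
|BC| ∈ {19}
|AC| ∈ {√(38·√(3) + 365)}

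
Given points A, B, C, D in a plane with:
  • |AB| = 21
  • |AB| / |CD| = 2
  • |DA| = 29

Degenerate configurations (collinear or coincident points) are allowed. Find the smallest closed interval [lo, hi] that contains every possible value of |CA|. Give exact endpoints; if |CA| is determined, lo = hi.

|AB| ∈ {21}
|AD| ∈ {29}
|CD| ∈ {21/2}
|BD| ∈ [8, 50]
|AC| ∈ [37/2, 79/2]
|BC| ∈ [0, 121/2]

|CA| ∈ [37/2, 79/2]  (≈ [18.5000, 39.5000])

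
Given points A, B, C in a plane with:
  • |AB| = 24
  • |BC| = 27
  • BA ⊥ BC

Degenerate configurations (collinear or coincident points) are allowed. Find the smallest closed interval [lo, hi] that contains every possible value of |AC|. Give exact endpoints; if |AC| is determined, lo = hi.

|AC| = 3·√(145)  (≈ 36.1248)

|AB| ∈ {24}
|BC| ∈ {27}
|AC| ∈ {3·√(145)}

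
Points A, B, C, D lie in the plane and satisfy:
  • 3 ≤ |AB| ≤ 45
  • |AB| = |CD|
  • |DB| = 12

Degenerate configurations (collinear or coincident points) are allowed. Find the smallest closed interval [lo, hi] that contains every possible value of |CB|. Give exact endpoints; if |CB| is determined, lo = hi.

|CB| ∈ [0, 57]  (≈ [0.0000, 57.0000])

|AB| ∈ [3, 45]
|BD| ∈ {12}
|CD| ∈ [3, 45]
|AD| ∈ [0, 57]
|BC| ∈ [0, 57]
|AC| ∈ [0, 102]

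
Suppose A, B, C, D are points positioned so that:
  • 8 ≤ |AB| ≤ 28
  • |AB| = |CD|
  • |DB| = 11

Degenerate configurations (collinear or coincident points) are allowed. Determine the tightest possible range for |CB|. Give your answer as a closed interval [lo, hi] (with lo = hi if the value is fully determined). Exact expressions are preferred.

|AB| ∈ [8, 28]
|BD| ∈ {11}
|CD| ∈ [8, 28]
|AD| ∈ [0, 39]
|BC| ∈ [0, 39]
|AC| ∈ [0, 67]

|CB| ∈ [0, 39]  (≈ [0.0000, 39.0000])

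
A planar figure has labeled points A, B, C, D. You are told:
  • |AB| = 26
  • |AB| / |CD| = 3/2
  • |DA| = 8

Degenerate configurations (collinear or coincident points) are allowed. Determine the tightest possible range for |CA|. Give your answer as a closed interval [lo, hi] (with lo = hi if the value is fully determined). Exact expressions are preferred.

|CA| ∈ [28/3, 76/3]  (≈ [9.3333, 25.3333])

|AB| ∈ {26}
|AD| ∈ {8}
|CD| ∈ {52/3}
|BD| ∈ [18, 34]
|AC| ∈ [28/3, 76/3]
|BC| ∈ [2/3, 154/3]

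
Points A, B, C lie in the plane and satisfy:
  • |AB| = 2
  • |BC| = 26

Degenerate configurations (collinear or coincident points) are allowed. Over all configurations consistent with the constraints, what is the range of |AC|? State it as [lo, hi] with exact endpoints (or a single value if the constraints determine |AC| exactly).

|AC| ∈ [24, 28]  (≈ [24.0000, 28.0000])

|AB| ∈ {2}
|BC| ∈ {26}
|AC| ∈ [24, 28]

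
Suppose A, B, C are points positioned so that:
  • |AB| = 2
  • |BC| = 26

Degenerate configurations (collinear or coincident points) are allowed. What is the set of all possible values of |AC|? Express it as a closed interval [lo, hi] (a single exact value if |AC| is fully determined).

|AB| ∈ {2}
|BC| ∈ {26}
|AC| ∈ [24, 28]

|AC| ∈ [24, 28]  (≈ [24.0000, 28.0000])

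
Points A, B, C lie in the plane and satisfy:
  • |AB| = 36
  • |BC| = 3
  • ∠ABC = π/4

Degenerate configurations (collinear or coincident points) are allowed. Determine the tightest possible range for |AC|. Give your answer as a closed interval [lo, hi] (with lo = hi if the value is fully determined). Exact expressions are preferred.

|AB| ∈ {36}
|BC| ∈ {3}
|AC| ∈ {3·√(145 - 12·√(2))}

|AC| = 3·√(145 - 12·√(2))  (≈ 33.9450)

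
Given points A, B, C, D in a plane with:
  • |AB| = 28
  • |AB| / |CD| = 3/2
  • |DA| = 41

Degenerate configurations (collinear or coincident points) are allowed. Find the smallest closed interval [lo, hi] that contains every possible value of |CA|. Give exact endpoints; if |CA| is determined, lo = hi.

|AB| ∈ {28}
|AD| ∈ {41}
|CD| ∈ {56/3}
|BD| ∈ [13, 69]
|AC| ∈ [67/3, 179/3]
|BC| ∈ [0, 263/3]

|CA| ∈ [67/3, 179/3]  (≈ [22.3333, 59.6667])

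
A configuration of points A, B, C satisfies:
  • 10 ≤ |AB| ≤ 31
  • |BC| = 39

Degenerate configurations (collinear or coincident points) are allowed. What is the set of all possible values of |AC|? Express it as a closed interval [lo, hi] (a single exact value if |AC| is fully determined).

|AB| ∈ [10, 31]
|BC| ∈ {39}
|AC| ∈ [8, 70]

|AC| ∈ [8, 70]  (≈ [8.0000, 70.0000])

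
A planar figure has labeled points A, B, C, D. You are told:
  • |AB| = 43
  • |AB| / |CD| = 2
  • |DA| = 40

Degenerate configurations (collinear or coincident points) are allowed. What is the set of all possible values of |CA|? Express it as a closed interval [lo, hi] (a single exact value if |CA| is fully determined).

|AB| ∈ {43}
|AD| ∈ {40}
|CD| ∈ {43/2}
|BD| ∈ [3, 83]
|AC| ∈ [37/2, 123/2]
|BC| ∈ [0, 209/2]

|CA| ∈ [37/2, 123/2]  (≈ [18.5000, 61.5000])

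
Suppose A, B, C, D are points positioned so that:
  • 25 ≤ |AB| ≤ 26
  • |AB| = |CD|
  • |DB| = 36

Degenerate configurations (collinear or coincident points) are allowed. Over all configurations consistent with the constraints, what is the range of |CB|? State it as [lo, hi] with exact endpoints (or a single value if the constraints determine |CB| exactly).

|AB| ∈ [25, 26]
|BD| ∈ {36}
|CD| ∈ [25, 26]
|AD| ∈ [10, 62]
|BC| ∈ [10, 62]
|AC| ∈ [0, 88]

|CB| ∈ [10, 62]  (≈ [10.0000, 62.0000])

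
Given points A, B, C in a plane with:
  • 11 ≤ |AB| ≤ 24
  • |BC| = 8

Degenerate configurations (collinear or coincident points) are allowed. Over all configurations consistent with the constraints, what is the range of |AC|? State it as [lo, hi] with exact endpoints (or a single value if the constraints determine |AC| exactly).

|AB| ∈ [11, 24]
|BC| ∈ {8}
|AC| ∈ [3, 32]

|AC| ∈ [3, 32]  (≈ [3.0000, 32.0000])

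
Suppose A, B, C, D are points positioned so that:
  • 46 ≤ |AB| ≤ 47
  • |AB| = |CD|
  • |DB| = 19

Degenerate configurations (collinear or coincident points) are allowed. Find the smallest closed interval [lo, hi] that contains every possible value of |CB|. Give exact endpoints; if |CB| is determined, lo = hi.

|AB| ∈ [46, 47]
|BD| ∈ {19}
|CD| ∈ [46, 47]
|AD| ∈ [27, 66]
|BC| ∈ [27, 66]
|AC| ∈ [0, 113]

|CB| ∈ [27, 66]  (≈ [27.0000, 66.0000])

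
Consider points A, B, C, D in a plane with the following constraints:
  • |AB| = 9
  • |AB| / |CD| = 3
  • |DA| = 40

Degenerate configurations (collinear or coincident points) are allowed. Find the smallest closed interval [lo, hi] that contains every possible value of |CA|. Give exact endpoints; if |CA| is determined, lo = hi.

|CA| ∈ [37, 43]  (≈ [37.0000, 43.0000])

|AB| ∈ {9}
|AD| ∈ {40}
|CD| ∈ {3}
|BD| ∈ [31, 49]
|AC| ∈ [37, 43]
|BC| ∈ [28, 52]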